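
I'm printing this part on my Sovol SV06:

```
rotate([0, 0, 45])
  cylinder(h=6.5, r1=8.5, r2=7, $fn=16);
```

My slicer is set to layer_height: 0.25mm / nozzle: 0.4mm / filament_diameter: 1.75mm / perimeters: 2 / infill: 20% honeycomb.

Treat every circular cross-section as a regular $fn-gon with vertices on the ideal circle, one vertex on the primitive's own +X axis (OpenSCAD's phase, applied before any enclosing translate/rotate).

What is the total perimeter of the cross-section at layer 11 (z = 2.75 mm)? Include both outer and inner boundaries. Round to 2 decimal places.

49.10 mm

At z = 2.75 mm: the cone (r1=8.5→r2=7) has section circumradius 7.865 here — a regular 16-gon (perimeter = 2·16·7.865·sin(180°/16) = 49.10 mm); (rotated 45° about Z; rotation is an isometry so areas/perimeters/island counts are preserved). Overall, the cross-section is a single solid region. Total boundary length (outer) = 49.10 mm.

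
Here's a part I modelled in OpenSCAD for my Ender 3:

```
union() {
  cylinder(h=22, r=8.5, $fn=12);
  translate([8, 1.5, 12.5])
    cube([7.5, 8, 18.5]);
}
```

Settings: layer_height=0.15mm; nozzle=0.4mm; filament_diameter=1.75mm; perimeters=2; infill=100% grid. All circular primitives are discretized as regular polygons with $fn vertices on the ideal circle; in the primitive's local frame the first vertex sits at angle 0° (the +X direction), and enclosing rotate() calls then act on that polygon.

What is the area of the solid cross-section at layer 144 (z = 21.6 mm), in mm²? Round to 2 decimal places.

276.73 mm²

At z = 21.6 mm: the r=8.5 cylinder contributes a regular 12-gon of circumradius 8.5 (area = (12/2)·8.500²·sin(360°/12) = 216.75 mm²); the 7.5×8 cube at (8, 1.5) contributes its full rectangle (area 60.00 mm²); Combining (union): the regions partially overlap — summed areas 276.75 mm² minus the doubly-counted overlap 0.02 mm² gives 276.73 mm² — area = 276.73 mm². Overall, the cross-section is a single solid region. Net area = 276.73 mm².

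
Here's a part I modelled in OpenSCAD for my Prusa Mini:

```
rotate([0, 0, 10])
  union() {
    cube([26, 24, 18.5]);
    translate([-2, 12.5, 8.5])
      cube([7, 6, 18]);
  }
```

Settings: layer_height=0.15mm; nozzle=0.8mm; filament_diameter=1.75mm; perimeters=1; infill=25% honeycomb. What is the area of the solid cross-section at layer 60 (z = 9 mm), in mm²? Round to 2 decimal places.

At z = 9 mm: the cube (footprint 26×24) is included at this height (area 624.00 mm²); the cube at (-2, 12.5) is present — its section is the full 7×6 rectangle (area 42.00 mm²); Taking the union: the regions partially overlap — summed areas 666.00 mm² minus the doubly-counted overlap 30.00 mm² gives 636.00 mm² — area = 636.00 mm²; (whole slice rotated 10° about Z — lengths, areas and connectivity unchanged). Overall, the cross-section is a single solid region. Net area = 636.00 mm².

636.00 mm²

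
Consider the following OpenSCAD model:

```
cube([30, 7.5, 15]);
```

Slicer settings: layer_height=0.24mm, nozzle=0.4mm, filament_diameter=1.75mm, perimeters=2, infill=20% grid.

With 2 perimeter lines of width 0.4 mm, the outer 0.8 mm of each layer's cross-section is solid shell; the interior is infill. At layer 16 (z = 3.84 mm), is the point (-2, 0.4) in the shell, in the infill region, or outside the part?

At z = 3.84 mm: the cube (footprint 30×7.5) is included at this height. Overall, the cross-section is a single solid region. The nearest boundary edge runs (0.00, 7.50)→(0.00, 0.00); distance from the point to it = 2.00 mm. The point is not inside any of the regions above, so it lies outside the cross-section (2.00 mm from the nearest boundary).

outside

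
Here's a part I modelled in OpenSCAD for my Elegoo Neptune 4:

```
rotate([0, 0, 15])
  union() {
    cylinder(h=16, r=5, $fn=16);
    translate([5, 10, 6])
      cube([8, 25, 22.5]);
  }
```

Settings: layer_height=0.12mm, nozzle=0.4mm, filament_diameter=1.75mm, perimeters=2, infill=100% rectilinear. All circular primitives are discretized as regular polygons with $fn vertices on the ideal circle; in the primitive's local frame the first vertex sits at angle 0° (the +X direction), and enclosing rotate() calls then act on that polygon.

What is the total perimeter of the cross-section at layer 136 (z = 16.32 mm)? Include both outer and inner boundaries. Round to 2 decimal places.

At z = 16.32 mm: the cylinder is not intersected at this z (z outside [0, 16]); the cube at (5, 10) (footprint 8×25) is included at this height (perimeter 66.00 mm); Merging all regions: only the 8×25 cube at (5, 10) is present, so the union is just that shape — boundary = 66.00 mm; (rotated 15° about Z; rotation is an isometry so areas/perimeters/island counts are preserved). Overall, the cross-section is a single solid region. Total boundary length (outer) = 66.00 mm.

66.00 mm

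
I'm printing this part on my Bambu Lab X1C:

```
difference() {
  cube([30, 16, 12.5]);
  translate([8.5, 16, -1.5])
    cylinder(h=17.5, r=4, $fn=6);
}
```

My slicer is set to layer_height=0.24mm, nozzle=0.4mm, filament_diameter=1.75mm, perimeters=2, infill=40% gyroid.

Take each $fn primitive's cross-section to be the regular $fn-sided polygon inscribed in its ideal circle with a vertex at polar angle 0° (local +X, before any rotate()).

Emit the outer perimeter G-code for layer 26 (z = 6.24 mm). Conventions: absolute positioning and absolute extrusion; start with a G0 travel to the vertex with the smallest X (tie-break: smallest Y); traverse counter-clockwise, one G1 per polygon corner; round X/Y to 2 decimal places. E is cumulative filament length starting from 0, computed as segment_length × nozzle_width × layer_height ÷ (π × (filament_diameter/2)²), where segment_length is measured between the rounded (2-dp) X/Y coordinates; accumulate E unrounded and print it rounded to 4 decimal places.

G0 X0.00 Y0.00 Z6.24
G1 X30.00 Y0.00 E1.1974
G1 X30.00 Y16.00 E1.8360
G1 X12.50 Y16.00 E2.5344
G1 X10.50 Y12.54 E2.6939
G1 X6.50 Y12.54 E2.8536
G1 X4.50 Y16.00 E3.0131
G1 X0.00 Y16.00 E3.1927
G1 X0.00 Y0.00 E3.8313

At z = 6.24 mm: the cube (footprint 30×16) is included at this height; the r=4 cylinder at (8.5, 16) gives a regular 6-gon of circumradius 4 (constant along its height); Subtracting the remaining from the first: starting from the 30×16 cube, the r=4 cylinder at (8.5, 16) partially overlaps it — only the 20.78 mm² overlap (of its 41.57 mm²) is removed, clipping the outline — 1 connected region. The outline is a single polygon with 8 vertices. Extrusion per mm of travel: 0.4 × 0.24 / (π × 0.875²) = 0.039912. Accumulating E over each segment gives final E = 3.8313.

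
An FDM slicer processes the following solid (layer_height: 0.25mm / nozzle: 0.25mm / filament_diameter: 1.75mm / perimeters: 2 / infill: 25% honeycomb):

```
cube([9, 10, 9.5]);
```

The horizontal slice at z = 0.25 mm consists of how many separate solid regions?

At z = 0.25 mm: the cube (footprint 9×10) is included at this height. The result has 1 disconnected region.

1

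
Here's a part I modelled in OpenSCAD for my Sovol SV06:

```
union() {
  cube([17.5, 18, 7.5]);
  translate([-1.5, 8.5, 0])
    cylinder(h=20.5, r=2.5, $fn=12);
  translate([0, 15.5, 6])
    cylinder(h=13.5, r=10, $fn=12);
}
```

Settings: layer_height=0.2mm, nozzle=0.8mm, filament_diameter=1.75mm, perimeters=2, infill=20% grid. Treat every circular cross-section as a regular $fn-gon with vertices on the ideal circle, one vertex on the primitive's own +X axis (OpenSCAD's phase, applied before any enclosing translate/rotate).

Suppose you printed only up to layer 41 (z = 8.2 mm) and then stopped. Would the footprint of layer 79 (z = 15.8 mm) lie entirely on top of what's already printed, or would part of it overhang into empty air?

Compare the two slices. At z = 8.2: the cube is not intersected at this z (z outside [0, 7.5]); the r=2.5 cylinder at (-1.5, 8.5) gives a regular 12-gon of circumradius 2.5 (constant along its height) (area = (12/2)·2.500²·sin(360°/12) = 18.75 mm²); the cylinder at (0, 15.5): section is a regular 12-gon, circumradius r=10 (area = (12/2)·10.000²·sin(360°/12) = 300.00 mm²); Merging all regions: the r=2.5 cylinder at (-1.5, 8.5) lies entirely inside the r=10 cylinder at (0, 15.5), so the union is just the r=10 cylinder at (0, 15.5) — area = 300.00 mm². At z = 15.8: the cube is not intersected at this z (z outside [0, 7.5]); the r=2.5 cylinder at (-1.5, 8.5) contributes a regular 12-gon of circumradius 2.5 (area = (12/2)·2.500²·sin(360°/12) = 18.75 mm²); the cylinder at (0, 15.5): section is a regular 12-gon, circumradius r=10 (area = (12/2)·10.000²·sin(360°/12) = 300.00 mm²); Merging all regions: the r=2.5 cylinder at (-1.5, 8.5) lies entirely inside the r=10 cylinder at (0, 15.5), so the union is just the r=10 cylinder at (0, 15.5) — area = 300.00 mm². Checking containment: the cross-section at z = 15.8 is a subset of the cross-section at z = 8.2.

entirely on top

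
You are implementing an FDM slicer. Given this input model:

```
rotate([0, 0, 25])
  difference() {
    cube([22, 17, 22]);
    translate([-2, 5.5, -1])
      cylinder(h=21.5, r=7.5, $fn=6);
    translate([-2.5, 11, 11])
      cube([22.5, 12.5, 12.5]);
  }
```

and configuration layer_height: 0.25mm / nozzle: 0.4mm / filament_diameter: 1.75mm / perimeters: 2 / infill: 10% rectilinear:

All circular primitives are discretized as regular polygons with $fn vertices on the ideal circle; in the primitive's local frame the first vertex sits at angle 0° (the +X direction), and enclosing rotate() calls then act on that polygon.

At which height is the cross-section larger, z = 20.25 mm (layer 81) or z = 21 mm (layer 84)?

layer 84 (z = 21 mm)

Layer 81 (z = 20.25): the cube (footprint 22×17) is included at this height (area 374.00 mm²); the r=7.5 cylinder at (-2, 5.5) contributes a regular 6-gon of circumradius 7.5 (area = (6/2)·7.500²·sin(360°/6) = 146.14 mm²); the 22.5×12.5 cube at (-2.5, 11) contributes its full rectangle (area 281.25 mm²); After the difference (first − rest): starting from the 22×17 cube (374.00 mm²), the r=7.5 cylinder at (-2, 5.5) partially overlaps it — only the 45.06 mm² overlap (of its 146.14 mm²) is removed, clipping the outline; the 22.5×12.5 cube at (-2.5, 11) partially overlaps it — only the 117.97 mm² overlap (of its 281.25 mm²) is removed, clipping the outline — area = 210.96 mm²; (rotated 25° about Z; rotation is an isometry so areas/perimeters/island counts are preserved). So its area = 210.96 mm². Layer 84 (z = 21): the cube (footprint 22×17) is included at this height (area 374.00 mm²); the cylinder at (-2, 5.5) does not reach this height (z outside [-1, 20.5]); the 22.5×12.5 cube at (-2.5, 11) contributes its full rectangle (area 281.25 mm²); Subtracting the remaining from the first: starting from the 22×17 cube (374.00 mm²), the 22.5×12.5 cube at (-2.5, 11) partially overlaps it — only the 120.00 mm² overlap (of its 281.25 mm²) is removed, clipping the outline — area = 254.00 mm²; (whole slice rotated 25° about Z — lengths, areas and connectivity unchanged). So its area = 254.00 mm². Layer 84 is larger (254.00 vs 210.96 mm²).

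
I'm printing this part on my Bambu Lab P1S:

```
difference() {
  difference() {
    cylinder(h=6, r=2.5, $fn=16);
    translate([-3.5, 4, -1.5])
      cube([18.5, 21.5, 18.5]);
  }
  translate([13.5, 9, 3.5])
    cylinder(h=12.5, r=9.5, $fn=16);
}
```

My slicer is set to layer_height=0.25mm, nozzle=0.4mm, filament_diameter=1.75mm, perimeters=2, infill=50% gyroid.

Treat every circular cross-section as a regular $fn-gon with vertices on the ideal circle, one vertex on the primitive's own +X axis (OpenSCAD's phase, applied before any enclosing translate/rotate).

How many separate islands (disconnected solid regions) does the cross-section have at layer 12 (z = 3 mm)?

At z = 3 mm: the r=2.5 cylinder gives a regular 16-gon of circumradius 2.5 (constant along its height); the cube at (-3.5, 4) is present — its section is the full 18.5×21.5 rectangle; Subtracting the remaining from the first: starting from the r=2.5 cylinder, the 18.5×21.5 cube at (-3.5, 4) misses the remaining region (no effect) — 1 connected region; the cylinder at (13.5, 9) does not reach this height (z outside [3.5, 16]); Taking the first minus the rest: none of the subtracted shapes is present at this height, so the result so far is unchanged — 1 connected region. Overall, the cross-section is a single solid region. Island count = 1.

1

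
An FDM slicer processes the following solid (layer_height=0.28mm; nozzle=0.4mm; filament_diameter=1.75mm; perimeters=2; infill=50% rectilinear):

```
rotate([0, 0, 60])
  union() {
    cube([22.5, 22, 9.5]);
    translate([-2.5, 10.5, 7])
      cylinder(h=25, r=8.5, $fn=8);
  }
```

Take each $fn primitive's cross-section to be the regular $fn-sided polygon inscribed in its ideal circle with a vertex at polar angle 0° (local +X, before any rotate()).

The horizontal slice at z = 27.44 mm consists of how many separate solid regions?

At z = 27.44 mm: the cube is not intersected at this z (z outside [0, 9.5]); the r=8.5 cylinder at (-2.5, 10.5) contributes a regular 8-gon of circumradius 8.5; Merging all regions: only the r=8.5 cylinder at (-2.5, 10.5) is present, so the union is just that shape — 1 connected region; (rotated 60° about Z; rotation is an isometry so areas/perimeters/island counts are preserved). The result has 1 disconnected region.

1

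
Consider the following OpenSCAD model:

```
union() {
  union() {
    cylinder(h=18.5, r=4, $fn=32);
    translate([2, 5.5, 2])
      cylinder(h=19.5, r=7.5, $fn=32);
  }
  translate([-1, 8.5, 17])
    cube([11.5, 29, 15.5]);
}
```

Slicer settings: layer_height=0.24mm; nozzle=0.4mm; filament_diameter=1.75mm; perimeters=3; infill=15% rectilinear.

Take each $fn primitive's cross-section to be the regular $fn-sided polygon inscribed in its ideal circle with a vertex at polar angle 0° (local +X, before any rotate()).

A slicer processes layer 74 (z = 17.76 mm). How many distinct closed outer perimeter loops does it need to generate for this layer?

At z = 17.76 mm: the r=4 cylinder contributes a regular 32-gon of circumradius 4; the r=7.5 cylinder at (2, 5.5) gives a regular 32-gon of circumradius 7.5 (constant along its height); Taking the union: the regions partially overlap (shared area 34.95 mm²), so overlapping operands fuse into one piece — 1 connected region; the cube at (-1, 8.5) is present — its section is the full 11.5×29 rectangle; Merging all regions: the regions partially overlap (shared area 34.90 mm²), so overlapping operands fuse into one piece — 1 connected region. The result has 1 disconnected region.

1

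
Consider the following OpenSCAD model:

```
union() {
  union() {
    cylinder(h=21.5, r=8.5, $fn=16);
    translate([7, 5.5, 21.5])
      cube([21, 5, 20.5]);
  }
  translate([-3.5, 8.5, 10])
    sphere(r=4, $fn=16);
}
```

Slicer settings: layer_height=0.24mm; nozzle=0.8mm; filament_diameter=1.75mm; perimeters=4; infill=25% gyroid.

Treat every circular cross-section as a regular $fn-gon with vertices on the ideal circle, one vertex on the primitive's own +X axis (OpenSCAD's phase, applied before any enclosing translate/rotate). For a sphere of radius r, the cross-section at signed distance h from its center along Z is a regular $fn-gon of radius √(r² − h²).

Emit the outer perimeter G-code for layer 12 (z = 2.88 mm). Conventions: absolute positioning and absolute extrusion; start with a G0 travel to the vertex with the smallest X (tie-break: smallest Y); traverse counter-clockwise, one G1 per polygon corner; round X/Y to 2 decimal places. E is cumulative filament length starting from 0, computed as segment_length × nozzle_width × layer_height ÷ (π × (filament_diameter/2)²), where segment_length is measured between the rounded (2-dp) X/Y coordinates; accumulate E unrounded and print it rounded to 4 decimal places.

G0 X-8.50 Y0.00 Z2.88
G1 X-7.85 Y-3.25 E0.2646
G1 X-6.01 Y-6.01 E0.5294
G1 X-3.25 Y-7.85 E0.7941
G1 X0.00 Y-8.50 E1.0587
G1 X3.25 Y-7.85 E1.3233
G1 X6.01 Y-6.01 E1.5881
G1 X7.85 Y-3.25 E1.8528
G1 X8.50 Y0.00 E2.1174
G1 X7.85 Y3.25 E2.3820
G1 X6.01 Y6.01 E2.6468
G1 X3.25 Y7.85 E2.9115
G1 X0.00 Y8.50 E3.1761
G1 X-3.25 Y7.85 E3.4407
G1 X-6.01 Y6.01 E3.7055
G1 X-7.85 Y3.25 E3.9703
G1 X-8.50 Y0.00 E4.2348

At z = 2.88 mm: the r=8.5 cylinder contributes a regular 16-gon of circumradius 8.5; the cube at (7, 5.5) is not intersected at this z (z outside [21.5, 42]); Combining (union): only the r=8.5 cylinder is present, so the union is just that shape — 1 connected region; the sphere at (-3.5, 8.5) does not reach this height (|z−center|=7.120 > r=4); Merging all regions: only the result so far is present, so the union is just that shape — 1 connected region. The outline is a single polygon with 16 vertices. Extrusion per mm of travel: 0.8 × 0.24 / (π × 0.875²) = 0.079824. Accumulating E over each segment gives final E = 4.2348.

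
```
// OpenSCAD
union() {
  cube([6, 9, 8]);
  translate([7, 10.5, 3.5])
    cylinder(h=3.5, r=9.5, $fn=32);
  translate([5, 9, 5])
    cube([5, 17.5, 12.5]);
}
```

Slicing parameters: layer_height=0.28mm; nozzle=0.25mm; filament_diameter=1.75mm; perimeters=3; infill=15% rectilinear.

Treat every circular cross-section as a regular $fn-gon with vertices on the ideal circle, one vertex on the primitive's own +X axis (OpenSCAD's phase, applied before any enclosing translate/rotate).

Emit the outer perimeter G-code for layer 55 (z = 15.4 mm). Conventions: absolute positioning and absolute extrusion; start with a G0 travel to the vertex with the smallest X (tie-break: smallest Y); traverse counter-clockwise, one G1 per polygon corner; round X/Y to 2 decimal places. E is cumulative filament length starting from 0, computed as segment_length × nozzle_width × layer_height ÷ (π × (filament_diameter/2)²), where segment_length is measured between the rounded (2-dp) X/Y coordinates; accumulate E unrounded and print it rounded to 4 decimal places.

At z = 15.4 mm: the cube is not intersected at this z (z outside [0, 8]); the cylinder at (7, 10.5) is absent (z outside [3.5, 7]); the cube at (5, 9) is present — its section is the full 5×17.5 rectangle; Combining (union): only the 5×17.5 cube at (5, 9) is present, so the union is just that shape — 1 connected region. The outline is a single polygon with 4 vertices. Extrusion per mm of travel: 0.25 × 0.28 / (π × 0.875²) = 0.029103. Accumulating E over each segment gives final E = 1.3096.

G0 X5.00 Y9.00 Z15.40
G1 X10.00 Y9.00 E0.1455
G1 X10.00 Y26.50 E0.6548
G1 X5.00 Y26.50 E0.8003
G1 X5.00 Y9.00 E1.3096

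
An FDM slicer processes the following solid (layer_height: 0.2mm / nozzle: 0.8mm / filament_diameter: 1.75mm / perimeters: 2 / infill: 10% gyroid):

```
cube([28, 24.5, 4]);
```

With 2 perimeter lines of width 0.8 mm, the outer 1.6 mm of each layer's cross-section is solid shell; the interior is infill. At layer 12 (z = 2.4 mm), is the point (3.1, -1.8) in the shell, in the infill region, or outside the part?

At z = 2.4 mm: the cube is present — its section is the full 28×24.5 rectangle. Overall, the cross-section is a single solid region. The nearest boundary edge runs (0.00, 0.00)→(28.00, 0.00); distance from the point to it = 1.80 mm. The point is not inside any of the regions above, so it lies outside the cross-section (1.80 mm from the nearest boundary).

outside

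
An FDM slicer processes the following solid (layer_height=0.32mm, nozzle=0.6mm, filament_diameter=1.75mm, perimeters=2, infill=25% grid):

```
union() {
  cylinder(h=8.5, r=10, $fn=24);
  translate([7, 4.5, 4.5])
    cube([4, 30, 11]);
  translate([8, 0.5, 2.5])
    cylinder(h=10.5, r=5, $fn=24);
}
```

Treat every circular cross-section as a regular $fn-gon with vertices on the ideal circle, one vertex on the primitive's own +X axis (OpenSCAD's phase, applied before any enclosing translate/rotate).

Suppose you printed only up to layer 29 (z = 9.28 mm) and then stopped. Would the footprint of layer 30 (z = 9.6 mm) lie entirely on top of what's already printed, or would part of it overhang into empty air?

entirely on top

Compare the two slices. At z = 9.28: the cylinder is absent (z outside [0, 8.5]); the cube at (7, 4.5) (footprint 4×30) is included at this height (area 120.00 mm²); the r=5 cylinder at (8, 0.5) contributes a regular 24-gon of circumradius 5 (area = (24/2)·5.000²·sin(360°/24) = 77.65 mm²); Merging all regions: the regions partially overlap — summed areas 197.65 mm² minus the doubly-counted overlap 2.89 mm² gives 194.76 mm² — area = 194.76 mm². At z = 9.6: the cylinder is not intersected at this z (z outside [0, 8.5]); the cube at (7, 4.5) is present — its section is the full 4×30 rectangle (area 120.00 mm²); the r=5 cylinder at (8, 0.5) contributes a regular 24-gon of circumradius 5 (area = (24/2)·5.000²·sin(360°/24) = 77.65 mm²); Merging all regions: the regions partially overlap — summed areas 197.65 mm² minus the doubly-counted overlap 2.89 mm² gives 194.76 mm² — area = 194.76 mm². Checking containment: the cross-section at z = 9.6 is a subset of the cross-section at z = 9.28.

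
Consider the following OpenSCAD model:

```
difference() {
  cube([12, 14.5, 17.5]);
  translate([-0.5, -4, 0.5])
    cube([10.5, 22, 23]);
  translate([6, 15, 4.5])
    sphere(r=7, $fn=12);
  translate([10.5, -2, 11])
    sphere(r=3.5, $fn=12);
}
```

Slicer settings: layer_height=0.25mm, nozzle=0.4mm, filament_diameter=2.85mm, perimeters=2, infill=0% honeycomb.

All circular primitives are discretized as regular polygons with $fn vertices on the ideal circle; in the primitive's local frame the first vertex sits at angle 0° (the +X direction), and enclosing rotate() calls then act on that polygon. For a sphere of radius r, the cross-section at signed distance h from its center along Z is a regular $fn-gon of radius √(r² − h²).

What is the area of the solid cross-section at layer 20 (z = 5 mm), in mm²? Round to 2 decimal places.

20.92 mm²

At z = 5 mm: the cube (footprint 12×14.5) is included at this height (area 174.00 mm²); the cube at (-0.5, -4) is present — its section is the full 10.5×22 rectangle (area 231.00 mm²); the r=7 sphere at (6, 15) slices to a regular 12-gon of circumradius 6.982 (√(r²−h²) with h=0.5 from center) (area = (12/2)·6.982²·sin(360°/12) = 146.25 mm²); the sphere at (10.5, -2) is not intersected at this z (|z−center|=6.000 > r=3.5); After the difference (first − rest): starting from the 12×14.5 cube (174.00 mm²), the 10.5×22 cube at (-0.5, -4) partially overlaps it — only the 145.00 mm² overlap (of its 231.00 mm²) is removed, clipping the outline; the r=7 sphere at (6, 15) partially overlaps it — only the 8.08 mm² overlap (of its 146.25 mm²) is removed, clipping the outline — area = 20.92 mm². Overall, the cross-section is a single solid region. Net area = 20.92 mm².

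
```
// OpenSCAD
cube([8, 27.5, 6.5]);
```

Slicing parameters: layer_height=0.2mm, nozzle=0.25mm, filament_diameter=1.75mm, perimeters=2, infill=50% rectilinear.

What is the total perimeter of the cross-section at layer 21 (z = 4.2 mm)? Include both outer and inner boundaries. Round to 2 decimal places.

At z = 4.2 mm: the cube is present — its section is the full 8×27.5 rectangle (perimeter 71.00 mm). Overall, the cross-section is a single solid region. Total boundary length (outer) = 71.00 mm.

71.00 mm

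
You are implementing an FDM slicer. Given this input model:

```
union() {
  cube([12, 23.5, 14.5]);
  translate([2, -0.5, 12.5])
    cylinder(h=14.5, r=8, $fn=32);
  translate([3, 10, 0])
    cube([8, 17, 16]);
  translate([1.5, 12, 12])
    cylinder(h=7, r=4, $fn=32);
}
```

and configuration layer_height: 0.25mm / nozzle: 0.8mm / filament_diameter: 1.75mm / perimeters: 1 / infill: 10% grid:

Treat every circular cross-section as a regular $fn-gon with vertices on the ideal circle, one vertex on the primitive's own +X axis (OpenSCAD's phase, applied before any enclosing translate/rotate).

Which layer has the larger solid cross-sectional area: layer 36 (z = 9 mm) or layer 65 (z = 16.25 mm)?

Layer 36 (z = 9): the cube is present — its section is the full 12×23.5 rectangle (area 282.00 mm²); the cylinder at (2, -0.5) does not reach this height (z outside [12.5, 27]); the cube at (3, 10) is present — its section is the full 8×17 rectangle (area 136.00 mm²); the cylinder at (1.5, 12) does not reach this height (z outside [12, 19]); Combining (union): the regions partially overlap — summed areas 418.00 mm² minus the doubly-counted overlap 108.00 mm² gives 310.00 mm² — area = 310.00 mm². So its area = 310.00 mm². Layer 65 (z = 16.25): the cube does not reach this height (z outside [0, 14.5]); the r=8 cylinder at (2, -0.5) gives a regular 32-gon of circumradius 8 (constant along its height) (area = (32/2)·8.000²·sin(360°/32) = 199.77 mm²); the cube at (3, 10) is not intersected at this z (z outside [0, 16]); the r=4 cylinder at (1.5, 12) gives a regular 32-gon of circumradius 4 (constant along its height) (area = (32/2)·4.000²·sin(360°/32) = 49.94 mm²); Combining (union): the 2 present regions are separate (no shared area or edge), so areas and boundary lengths simply add and each stays a separate island — area = 249.72 mm². So its area = 249.72 mm². Layer 36 is larger (310.00 vs 249.72 mm²).

layer 36 (z = 9 mm)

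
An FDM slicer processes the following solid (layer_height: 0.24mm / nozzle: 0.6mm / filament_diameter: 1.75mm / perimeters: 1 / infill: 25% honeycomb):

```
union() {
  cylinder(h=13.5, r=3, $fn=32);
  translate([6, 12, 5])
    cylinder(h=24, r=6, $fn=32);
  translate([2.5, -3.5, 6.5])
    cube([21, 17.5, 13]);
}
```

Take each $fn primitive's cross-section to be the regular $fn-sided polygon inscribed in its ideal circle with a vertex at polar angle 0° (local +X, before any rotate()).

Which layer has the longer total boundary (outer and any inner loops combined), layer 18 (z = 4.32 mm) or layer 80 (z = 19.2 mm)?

layer 80 (z = 19.2 mm)

Layer 18 (z = 4.32): the r=3 cylinder contributes a regular 32-gon of circumradius 3 (perimeter = 2·32·3.000·sin(180°/32) = 18.82 mm); the cylinder at (6, 12) is absent (z outside [5, 29]); the cube at (2.5, -3.5) does not reach this height (z outside [6.5, 19.5]); Merging all regions: only the r=3 cylinder is present, so the union is just that shape — boundary = 18.82 mm. So its perimeter = 18.82 mm. Layer 80 (z = 19.2): the cylinder is absent (z outside [0, 13.5]); the cylinder at (6, 12): section is a regular 32-gon, circumradius r=6 (perimeter = 2·32·6.000·sin(180°/32) = 37.64 mm); the cube at (2.5, -3.5) (footprint 21×17.5) is included at this height (perimeter 77.00 mm); Taking the union: the regions partially overlap (shared area 66.49 mm²), so the edge portions inside another operand are dropped and the merged outline is re-measured after clipping — boundary = 83.46 mm. So its perimeter = 83.46 mm. Layer 80 is larger (83.46 vs 18.82 mm).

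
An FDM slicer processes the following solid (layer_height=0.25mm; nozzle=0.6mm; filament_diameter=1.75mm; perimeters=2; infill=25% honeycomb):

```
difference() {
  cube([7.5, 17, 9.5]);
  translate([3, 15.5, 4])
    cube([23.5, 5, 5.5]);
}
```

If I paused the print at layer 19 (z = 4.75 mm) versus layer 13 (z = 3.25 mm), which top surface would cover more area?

Layer 19 (z = 4.75): the 7.5×17 cube contributes its full rectangle (area 127.50 mm²); the 23.5×5 cube at (3, 15.5) contributes its full rectangle (area 117.50 mm²); Taking the first minus the rest: starting from the 7.5×17 cube (127.50 mm²), the 23.5×5 cube at (3, 15.5) partially overlaps it — only the 6.75 mm² overlap (of its 117.50 mm²) is removed, clipping the outline — area = 120.75 mm². So its area = 120.75 mm². Layer 13 (z = 3.25): the 7.5×17 cube contributes its full rectangle (area 127.50 mm²); the cube at (3, 15.5) does not reach this height (z outside [4, 9.5]); Subtracting the remaining from the first: none of the subtracted shapes is present at this height, so the 7.5×17 cube is unchanged — area = 127.50 mm². So its area = 127.50 mm². Layer 13 is larger (127.50 vs 120.75 mm²).

layer 13 (z = 3.25 mm)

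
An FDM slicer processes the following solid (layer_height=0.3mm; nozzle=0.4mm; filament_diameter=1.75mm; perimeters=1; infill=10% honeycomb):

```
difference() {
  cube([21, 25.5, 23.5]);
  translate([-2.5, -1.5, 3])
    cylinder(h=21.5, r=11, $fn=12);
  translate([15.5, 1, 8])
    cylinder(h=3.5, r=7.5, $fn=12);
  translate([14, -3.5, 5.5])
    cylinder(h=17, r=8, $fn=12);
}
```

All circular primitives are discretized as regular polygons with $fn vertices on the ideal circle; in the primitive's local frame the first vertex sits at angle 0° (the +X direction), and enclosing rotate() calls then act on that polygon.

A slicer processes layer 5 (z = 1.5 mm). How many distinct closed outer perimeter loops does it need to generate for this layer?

1

At z = 1.5 mm: the cube (footprint 21×25.5) is included at this height; the cylinder at (-2.5, -1.5) is absent (z outside [3, 24.5]); the cylinder at (15.5, 1) is not intersected at this z (z outside [8, 11.5]); the cylinder at (14, -3.5) is not intersected at this z (z outside [5.5, 22.5]); Taking the first minus the rest: none of the subtracted shapes is present at this height, so the 21×25.5 cube is unchanged — 1 connected region. The result has 1 disconnected region.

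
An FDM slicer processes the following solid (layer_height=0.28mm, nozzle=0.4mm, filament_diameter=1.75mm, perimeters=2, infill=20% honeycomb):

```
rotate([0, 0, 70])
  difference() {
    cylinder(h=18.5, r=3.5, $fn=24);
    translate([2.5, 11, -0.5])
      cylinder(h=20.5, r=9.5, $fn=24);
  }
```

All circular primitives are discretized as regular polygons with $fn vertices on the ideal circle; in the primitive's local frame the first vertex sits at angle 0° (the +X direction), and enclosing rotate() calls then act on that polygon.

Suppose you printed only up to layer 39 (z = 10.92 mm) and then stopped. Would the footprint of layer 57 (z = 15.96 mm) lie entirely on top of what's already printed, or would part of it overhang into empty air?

Compare the two slices. At z = 10.92: the r=3.5 cylinder gives a regular 24-gon of circumradius 3.5 (constant along its height) (area = (24/2)·3.500²·sin(360°/24) = 38.05 mm²); the r=9.5 cylinder at (2.5, 11) contributes a regular 24-gon of circumradius 9.5 (area = (24/2)·9.500²·sin(360°/24) = 280.30 mm²); Subtracting the remaining from the first: starting from the r=3.5 cylinder (38.05 mm²), the r=9.5 cylinder at (2.5, 11) partially overlaps it — only the 6.08 mm² overlap (of its 280.30 mm²) is removed, clipping the outline — area = 31.96 mm²; (rotated 70° about Z; rotation is an isometry so areas/perimeters/island counts are preserved). At z = 15.96: the r=3.5 cylinder gives a regular 24-gon of circumradius 3.5 (constant along its height) (area = (24/2)·3.500²·sin(360°/24) = 38.05 mm²); the cylinder at (2.5, 11): section is a regular 24-gon, circumradius r=9.5 (area = (24/2)·9.500²·sin(360°/24) = 280.30 mm²); Taking the first minus the rest: starting from the r=3.5 cylinder (38.05 mm²), the r=9.5 cylinder at (2.5, 11) partially overlaps it — only the 6.08 mm² overlap (of its 280.30 mm²) is removed, clipping the outline — area = 31.96 mm²; (rotated 70° about Z; rotation is an isometry so areas/perimeters/island counts are preserved). Checking containment: the cross-section at z = 15.96 is a subset of the cross-section at z = 10.92.

entirely on top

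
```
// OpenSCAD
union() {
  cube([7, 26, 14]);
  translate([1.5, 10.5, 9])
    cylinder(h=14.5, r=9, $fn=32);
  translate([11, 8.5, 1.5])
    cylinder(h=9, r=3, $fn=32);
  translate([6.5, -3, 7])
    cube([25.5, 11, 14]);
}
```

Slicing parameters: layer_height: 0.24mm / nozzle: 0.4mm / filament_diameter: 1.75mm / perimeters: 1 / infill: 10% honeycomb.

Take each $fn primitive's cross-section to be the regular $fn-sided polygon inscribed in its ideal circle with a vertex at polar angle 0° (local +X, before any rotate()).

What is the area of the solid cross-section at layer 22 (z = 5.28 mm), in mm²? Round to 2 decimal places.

At z = 5.28 mm: the cube is present — its section is the full 7×26 rectangle (area 182.00 mm²); the cylinder at (1.5, 10.5) does not reach this height (z outside [9, 23.5]); the cylinder at (11, 8.5): section is a regular 32-gon, circumradius r=3 (area = (32/2)·3.000²·sin(360°/32) = 28.09 mm²); the cube at (6.5, -3) is not intersected at this z (z outside [7, 21]); Merging all regions: the 2 present regions are separate (no shared area or edge), so areas and boundary lengths simply add and each stays a separate island — area = 210.09 mm². Overall, the cross-section has 2 separate islands. Net area = 210.09 mm².

210.09 mm²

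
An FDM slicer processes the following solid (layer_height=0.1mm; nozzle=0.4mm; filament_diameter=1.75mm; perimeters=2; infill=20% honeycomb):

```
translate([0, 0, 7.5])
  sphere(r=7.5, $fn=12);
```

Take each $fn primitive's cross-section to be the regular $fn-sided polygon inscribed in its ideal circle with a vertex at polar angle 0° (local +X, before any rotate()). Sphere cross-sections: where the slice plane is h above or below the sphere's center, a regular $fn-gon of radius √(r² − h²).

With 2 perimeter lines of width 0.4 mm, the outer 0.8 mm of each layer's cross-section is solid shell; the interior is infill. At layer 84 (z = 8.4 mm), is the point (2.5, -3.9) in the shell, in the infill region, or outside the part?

At z = 8.4 mm: the r=7.5 sphere contributes a regular 12-gon of circumradius √(7.5²−0.9²) = 7.446. Overall, the cross-section is a single solid region. The nearest boundary edge runs (3.72, -6.45)→(6.45, -3.72); distance from the point to it = 2.67 mm. The point is inside the cross-section and 2.67 mm from the nearest boundary — more than the 0.8 mm shell width (2 × 0.4), so it's in the infill interior.

infill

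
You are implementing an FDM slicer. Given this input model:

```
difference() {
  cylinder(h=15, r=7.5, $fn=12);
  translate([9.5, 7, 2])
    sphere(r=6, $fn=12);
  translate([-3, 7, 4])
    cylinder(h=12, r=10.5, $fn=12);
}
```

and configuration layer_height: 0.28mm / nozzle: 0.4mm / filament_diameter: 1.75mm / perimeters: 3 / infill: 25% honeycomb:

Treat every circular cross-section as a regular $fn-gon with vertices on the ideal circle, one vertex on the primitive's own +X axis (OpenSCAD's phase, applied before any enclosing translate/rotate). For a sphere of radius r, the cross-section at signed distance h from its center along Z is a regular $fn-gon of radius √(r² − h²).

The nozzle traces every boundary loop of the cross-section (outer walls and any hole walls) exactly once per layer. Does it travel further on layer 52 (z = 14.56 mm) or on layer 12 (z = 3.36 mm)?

Layer 52 (z = 14.56): the r=7.5 cylinder contributes a regular 12-gon of circumradius 7.5 (perimeter = 2·12·7.500·sin(180°/12) = 46.59 mm); the sphere at (9.5, 7) is not intersected at this z (|z−center|=12.560 > r=6); the cylinder at (-3, 7): section is a regular 12-gon, circumradius r=10.5 (perimeter = 2·12·10.500·sin(180°/12) = 65.22 mm); Subtracting the remaining from the first: starting from the r=7.5 cylinder, the r=10.5 cylinder at (-3, 7) partially overlaps it — only the 109.12 mm² overlap (of its 330.75 mm²) is removed, clipping the outline — boundary = 41.01 mm. So its perimeter = 41.01 mm. Layer 12 (z = 3.36): the cylinder: section is a regular 12-gon, circumradius r=7.5 (perimeter = 2·12·7.500·sin(180°/12) = 46.59 mm); the sphere at (9.5, 7): section is a regular 12-gon, circumradius = √(r²−h²) = √(6²−1.36²) = 5.844 (perimeter = 2·12·5.844·sin(180°/12) = 36.30 mm); the cylinder at (-3, 7) is not intersected at this z (z outside [4, 16]); Taking the first minus the rest: starting from the r=7.5 cylinder, the r=6 sphere at (9.5, 7) partially overlaps it — only the 4.56 mm² overlap (of its 102.45 mm²) is removed, clipping the outline — boundary = 46.71 mm. So its perimeter = 46.71 mm. Layer 12 is larger (46.71 vs 41.01 mm).

layer 12 (z = 3.36 mm)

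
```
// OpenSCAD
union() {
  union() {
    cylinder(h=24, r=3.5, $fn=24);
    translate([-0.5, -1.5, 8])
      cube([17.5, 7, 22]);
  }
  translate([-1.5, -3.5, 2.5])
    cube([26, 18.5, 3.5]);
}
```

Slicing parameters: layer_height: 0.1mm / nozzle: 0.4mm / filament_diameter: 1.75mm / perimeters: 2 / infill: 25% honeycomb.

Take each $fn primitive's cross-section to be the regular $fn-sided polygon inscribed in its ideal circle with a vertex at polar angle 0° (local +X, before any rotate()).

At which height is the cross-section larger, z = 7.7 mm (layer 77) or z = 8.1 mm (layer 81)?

layer 81 (z = 8.1 mm)

Layer 77 (z = 7.7): the r=3.5 cylinder gives a regular 24-gon of circumradius 3.5 (constant along its height) (area = (24/2)·3.500²·sin(360°/24) = 38.05 mm²); the cube at (-0.5, -1.5) is not intersected at this z (z outside [8, 30]); Taking the union: only the r=3.5 cylinder is present, so the union is just that shape — area = 38.05 mm²; the cube at (-1.5, -3.5) does not reach this height (z outside [2.5, 6]); Taking the union: only that combined region is present, so the union is just that shape — area = 38.05 mm². So its area = 38.05 mm². Layer 81 (z = 8.1): the r=3.5 cylinder gives a regular 24-gon of circumradius 3.5 (constant along its height) (area = (24/2)·3.500²·sin(360°/24) = 38.05 mm²); the 17.5×7 cube at (-0.5, -1.5) contributes its full rectangle (area 122.50 mm²); Combining (union): the regions partially overlap — summed areas 160.55 mm² minus the doubly-counted overlap 17.05 mm² gives 143.50 mm² — area = 143.50 mm²; the cube at (-1.5, -3.5) is absent (z outside [2.5, 6]); Merging all regions: only that combined region is present, so the union is just that shape — area = 143.50 mm². So its area = 143.50 mm². Layer 81 is larger (143.50 vs 38.05 mm²).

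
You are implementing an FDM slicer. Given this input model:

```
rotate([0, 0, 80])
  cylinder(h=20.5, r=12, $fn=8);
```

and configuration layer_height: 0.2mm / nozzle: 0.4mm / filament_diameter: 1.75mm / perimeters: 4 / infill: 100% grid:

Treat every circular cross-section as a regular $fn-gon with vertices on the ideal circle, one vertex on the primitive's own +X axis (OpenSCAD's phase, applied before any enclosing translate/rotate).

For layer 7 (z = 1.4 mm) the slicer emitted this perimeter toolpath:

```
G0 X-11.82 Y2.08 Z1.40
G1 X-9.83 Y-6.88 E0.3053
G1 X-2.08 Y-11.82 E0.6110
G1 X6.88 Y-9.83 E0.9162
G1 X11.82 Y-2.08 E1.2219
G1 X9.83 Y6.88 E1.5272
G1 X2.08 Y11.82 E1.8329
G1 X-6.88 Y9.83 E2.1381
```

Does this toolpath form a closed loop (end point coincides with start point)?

no

Start point (G0): (-11.82, 2.08). End point (last G1): the path does not return to the start — open.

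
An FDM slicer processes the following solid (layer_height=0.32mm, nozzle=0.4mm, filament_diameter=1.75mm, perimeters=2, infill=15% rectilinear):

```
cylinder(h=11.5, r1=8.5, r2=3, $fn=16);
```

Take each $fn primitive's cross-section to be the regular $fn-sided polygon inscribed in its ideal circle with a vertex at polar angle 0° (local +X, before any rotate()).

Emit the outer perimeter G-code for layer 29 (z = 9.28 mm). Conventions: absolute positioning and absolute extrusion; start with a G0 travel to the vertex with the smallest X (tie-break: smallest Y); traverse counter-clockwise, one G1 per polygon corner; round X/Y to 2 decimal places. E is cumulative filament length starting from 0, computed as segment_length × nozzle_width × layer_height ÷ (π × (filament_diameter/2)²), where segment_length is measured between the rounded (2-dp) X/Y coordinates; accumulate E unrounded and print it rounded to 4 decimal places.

G0 X-4.06 Y0.00 Z9.28
G1 X-3.75 Y-1.55 E0.0841
G1 X-2.87 Y-2.87 E0.1685
G1 X-1.55 Y-3.75 E0.2530
G1 X0.00 Y-4.06 E0.3371
G1 X1.55 Y-3.75 E0.4212
G1 X2.87 Y-2.87 E0.5056
G1 X3.75 Y-1.55 E0.5901
G1 X4.06 Y0.00 E0.6742
G1 X3.75 Y1.55 E0.7583
G1 X2.87 Y2.87 E0.8427
G1 X1.55 Y3.75 E0.9271
G1 X0.00 Y4.06 E1.0113
G1 X-1.55 Y3.75 E1.0954
G1 X-2.87 Y2.87 E1.1798
G1 X-3.75 Y1.55 E1.2642
G1 X-4.06 Y0.00 E1.3483

At z = 9.28 mm: the cone: at t=0.807 of its height the radius interpolates to r₁+(r₂−r₁)t = 4.062, giving a regular 16-gon of that circumradius. The outline is a single polygon with 16 vertices. Extrusion per mm of travel: 0.4 × 0.32 / (π × 0.875²) = 0.053216. Accumulating E over each segment gives final E = 1.3483.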